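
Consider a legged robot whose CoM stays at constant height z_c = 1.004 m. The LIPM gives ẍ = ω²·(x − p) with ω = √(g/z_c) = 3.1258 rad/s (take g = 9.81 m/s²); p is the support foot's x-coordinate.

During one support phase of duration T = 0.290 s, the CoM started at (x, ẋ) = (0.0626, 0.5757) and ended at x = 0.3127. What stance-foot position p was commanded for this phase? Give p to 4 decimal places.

ωT = 3.1258·0.290 = 0.906482; cosh(ωT) = 1.439770, sinh(ωT) = 1.035828
x(T) = p + (x₀−p)·cosh(ωT) + (ẋ₀/ω)·sinh(ωT) ⇒ p·(1 − cosh) = x(T) − x₀·cosh − (ẋ₀/ω)·sinh
numerator   = 0.3127 − (0.0626)·1.439770 − (0.5757/3.1258)·1.035828 = 0.031795
denominator = 1 − 1.439770 = -0.439770
p = 0.031795 / -0.439770 = -0.0723

p = -0.0723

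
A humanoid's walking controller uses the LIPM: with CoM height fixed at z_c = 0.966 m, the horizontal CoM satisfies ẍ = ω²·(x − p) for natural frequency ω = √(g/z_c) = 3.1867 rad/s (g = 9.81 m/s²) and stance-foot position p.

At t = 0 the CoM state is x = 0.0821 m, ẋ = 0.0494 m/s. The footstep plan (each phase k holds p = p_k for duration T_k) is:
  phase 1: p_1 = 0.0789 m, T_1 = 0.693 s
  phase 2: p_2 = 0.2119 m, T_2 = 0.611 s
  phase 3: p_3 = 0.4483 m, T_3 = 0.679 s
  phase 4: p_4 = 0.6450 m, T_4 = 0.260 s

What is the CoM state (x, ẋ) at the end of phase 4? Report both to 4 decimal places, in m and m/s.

x = 0.6130, ẋ = 0.2128

phase 1: p=0.0789, T=0.693, ωT=2.208383, cosh=4.605434, sinh=4.495555; start (x,ẋ)=(0.082100, 0.049400) → end (x,ẋ)=(0.163327, 0.273352)
phase 2: p=0.2119, T=0.611, ωT=1.947074, cosh=3.575420, sinh=3.432729; start (x,ẋ)=(0.163327, 0.273352) → end (x,ẋ)=(0.332687, 0.446005)
phase 3: p=0.4483, T=0.679, ωT=2.163769, cosh=4.409387, sinh=4.294496; start (x,ẋ)=(0.332687, 0.446005) → end (x,ẋ)=(0.539569, 0.384419)
phase 4: p=0.6450, T=0.260, ωT=0.828542, cosh=1.363332, sinh=0.926646; start (x,ẋ)=(0.539569, 0.384419) → end (x,ẋ)=(0.613046, 0.212759)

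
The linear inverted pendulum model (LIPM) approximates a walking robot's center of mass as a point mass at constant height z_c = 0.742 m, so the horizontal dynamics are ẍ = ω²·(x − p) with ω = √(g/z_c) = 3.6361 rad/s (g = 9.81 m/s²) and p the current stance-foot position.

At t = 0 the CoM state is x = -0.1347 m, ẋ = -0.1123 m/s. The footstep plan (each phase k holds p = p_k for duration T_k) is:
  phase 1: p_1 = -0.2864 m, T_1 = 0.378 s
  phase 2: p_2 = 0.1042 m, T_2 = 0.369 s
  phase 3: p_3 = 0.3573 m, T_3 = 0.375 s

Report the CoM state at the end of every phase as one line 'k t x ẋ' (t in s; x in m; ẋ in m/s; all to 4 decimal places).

phase 1: p=-0.2864, T=0.378, ωT=1.374446, cosh=2.102933, sinh=1.849953; start (x,ẋ)=(-0.134700, -0.112300) → end (x,ẋ)=(-0.024520, 0.784268)
phase 2: p=0.1042, T=0.369, ωT=1.341721, cosh=2.043508, sinh=1.782113; start (x,ẋ)=(-0.024520, 0.784268) → end (x,ẋ)=(0.225541, 0.768557)
phase 3: p=0.3573, T=0.375, ωT=1.363538, cosh=2.082877, sinh=1.827123; start (x,ẋ)=(0.225541, 0.768557) → end (x,ẋ)=(0.469059, 0.725459)

1 0.3780 -0.0245 0.7843
2 0.7470 0.2255 0.7686
3 1.1220 0.4691 0.7255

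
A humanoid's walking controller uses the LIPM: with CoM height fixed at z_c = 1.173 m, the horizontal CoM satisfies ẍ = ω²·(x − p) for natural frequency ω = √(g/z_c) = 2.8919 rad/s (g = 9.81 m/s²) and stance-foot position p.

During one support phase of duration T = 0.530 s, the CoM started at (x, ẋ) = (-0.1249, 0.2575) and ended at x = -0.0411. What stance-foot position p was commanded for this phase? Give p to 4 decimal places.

ωT = 2.8919·0.530 = 1.532707; cosh(ωT) = 2.423323, sinh(ωT) = 2.207372
x(T) = p + (x₀−p)·cosh(ωT) + (ẋ₀/ω)·sinh(ωT) ⇒ p·(1 − cosh) = x(T) − x₀·cosh − (ẋ₀/ω)·sinh
numerator   = -0.0411 − (-0.1249)·2.423323 − (0.2575/2.8919)·2.207372 = 0.065025
denominator = 1 − 2.423323 = -1.423323
p = 0.065025 / -1.423323 = -0.0457

p = -0.0457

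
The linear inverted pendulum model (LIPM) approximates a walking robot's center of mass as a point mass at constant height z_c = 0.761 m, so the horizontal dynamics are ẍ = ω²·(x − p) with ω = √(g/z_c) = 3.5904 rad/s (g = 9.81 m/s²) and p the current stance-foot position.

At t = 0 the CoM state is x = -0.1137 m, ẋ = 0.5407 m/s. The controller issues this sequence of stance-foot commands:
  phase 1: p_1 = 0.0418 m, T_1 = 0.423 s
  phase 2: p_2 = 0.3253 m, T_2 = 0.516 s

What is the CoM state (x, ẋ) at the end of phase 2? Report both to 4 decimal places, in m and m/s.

x = -0.6775, ẋ = -3.4030

phase 1: p=0.0418, T=0.423, ωT=1.518739, cosh=2.392726, sinh=2.173738; start (x,ẋ)=(-0.113700, 0.540700) → end (x,ẋ)=(-0.002913, 0.080133)
phase 2: p=0.3253, T=0.516, ωT=1.852646, cosh=3.266747, sinh=3.109925; start (x,ẋ)=(-0.002913, 0.080133) → end (x,ẋ)=(-0.677478, -3.403006)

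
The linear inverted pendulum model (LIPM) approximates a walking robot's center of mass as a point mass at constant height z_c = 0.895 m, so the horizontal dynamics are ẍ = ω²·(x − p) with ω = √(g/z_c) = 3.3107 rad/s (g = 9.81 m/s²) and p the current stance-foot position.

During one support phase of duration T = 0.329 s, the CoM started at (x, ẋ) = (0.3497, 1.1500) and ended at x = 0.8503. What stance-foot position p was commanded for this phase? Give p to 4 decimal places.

ωT = 3.3107·0.329 = 1.089220; cosh(ωT) = 1.654217, sinh(ωT) = 1.317739
x(T) = p + (x₀−p)·cosh(ωT) + (ẋ₀/ω)·sinh(ωT) ⇒ p·(1 − cosh) = x(T) − x₀·cosh − (ẋ₀/ω)·sinh
numerator   = 0.8503 − (0.3497)·1.654217 − (1.1500/3.3107)·1.317739 = -0.185908
denominator = 1 − 1.654217 = -0.654217
p = -0.185908 / -0.654217 = 0.2842

p = 0.2842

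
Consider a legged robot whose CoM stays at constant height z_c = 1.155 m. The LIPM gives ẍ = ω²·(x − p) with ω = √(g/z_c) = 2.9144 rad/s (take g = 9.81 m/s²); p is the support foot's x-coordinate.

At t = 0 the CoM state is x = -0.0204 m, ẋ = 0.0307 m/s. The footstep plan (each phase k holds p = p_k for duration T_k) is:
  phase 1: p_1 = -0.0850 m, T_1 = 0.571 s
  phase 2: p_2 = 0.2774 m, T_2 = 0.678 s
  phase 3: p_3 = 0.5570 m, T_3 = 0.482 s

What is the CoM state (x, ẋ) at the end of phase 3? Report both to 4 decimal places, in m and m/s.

phase 1: p=-0.0850, T=0.571, ωT=1.664122, cosh=2.735197, sinh=2.545840; start (x,ẋ)=(-0.020400, 0.030700) → end (x,ẋ)=(0.118511, 0.563276)
phase 2: p=0.2774, T=0.678, ωT=1.975963, cosh=3.676096, sinh=3.537468; start (x,ẋ)=(0.118511, 0.563276) → end (x,ẋ)=(0.377009, 0.432580)
phase 3: p=0.5570, T=0.482, ωT=1.404741, cosh=2.159951, sinh=1.914520; start (x,ẋ)=(0.377009, 0.432580) → end (x,ẋ)=(0.452398, -0.069940)

x = 0.4524, ẋ = -0.0699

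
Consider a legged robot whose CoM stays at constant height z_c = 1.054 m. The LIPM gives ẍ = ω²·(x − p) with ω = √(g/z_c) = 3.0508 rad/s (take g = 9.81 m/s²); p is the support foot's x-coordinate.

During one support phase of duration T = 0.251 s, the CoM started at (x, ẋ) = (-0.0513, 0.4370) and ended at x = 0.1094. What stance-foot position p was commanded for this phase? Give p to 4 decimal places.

p = -0.1812

ωT = 3.0508·0.251 = 0.765751; cosh(ωT) = 1.307797, sinh(ωT) = 0.842812
x(T) = p + (x₀−p)·cosh(ωT) + (ẋ₀/ω)·sinh(ωT) ⇒ p·(1 − cosh) = x(T) − x₀·cosh − (ẋ₀/ω)·sinh
numerator   = 0.1094 − (-0.0513)·1.307797 − (0.4370/3.0508)·0.842812 = 0.055765
denominator = 1 − 1.307797 = -0.307797
p = 0.055765 / -0.307797 = -0.1812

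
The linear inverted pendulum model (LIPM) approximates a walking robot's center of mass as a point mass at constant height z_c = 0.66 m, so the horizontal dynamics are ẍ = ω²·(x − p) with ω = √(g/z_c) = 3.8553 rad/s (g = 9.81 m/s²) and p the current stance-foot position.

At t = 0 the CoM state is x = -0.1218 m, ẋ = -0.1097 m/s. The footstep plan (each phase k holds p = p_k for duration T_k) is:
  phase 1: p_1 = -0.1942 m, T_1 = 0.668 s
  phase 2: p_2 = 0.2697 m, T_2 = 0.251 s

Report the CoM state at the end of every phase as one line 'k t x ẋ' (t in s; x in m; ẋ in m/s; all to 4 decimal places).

phase 1: p=-0.1942, T=0.668, ωT=2.575340, cosh=6.605958, sinh=6.529830; start (x,ẋ)=(-0.121800, -0.109700) → end (x,ẋ)=(0.098269, 1.097957)
phase 2: p=0.2697, T=0.251, ωT=0.967680, cosh=1.505898, sinh=1.125934; start (x,ẋ)=(0.098269, 1.097957) → end (x,ẋ)=(0.332200, 0.909262)

1 0.6680 0.0983 1.0980
2 0.9190 0.3322 0.9093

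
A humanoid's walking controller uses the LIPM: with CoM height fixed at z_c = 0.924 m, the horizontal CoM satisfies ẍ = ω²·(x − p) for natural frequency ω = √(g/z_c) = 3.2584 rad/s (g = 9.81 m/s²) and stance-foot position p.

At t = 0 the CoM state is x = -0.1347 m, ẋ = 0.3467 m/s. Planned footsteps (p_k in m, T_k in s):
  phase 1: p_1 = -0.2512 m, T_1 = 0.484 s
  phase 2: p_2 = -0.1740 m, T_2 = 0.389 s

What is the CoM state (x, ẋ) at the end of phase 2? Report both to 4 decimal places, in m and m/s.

phase 1: p=-0.2512, T=0.484, ωT=1.577066, cosh=2.523655, sinh=2.317075; start (x,ẋ)=(-0.134700, 0.346700) → end (x,ẋ)=(0.289347, 1.754521)
phase 2: p=-0.1740, T=0.389, ωT=1.267518, cosh=1.916777, sinh=1.635247; start (x,ẋ)=(0.289347, 1.754521) → end (x,ẋ)=(1.594650, 5.831873)

x = 1.5946, ẋ = 5.8319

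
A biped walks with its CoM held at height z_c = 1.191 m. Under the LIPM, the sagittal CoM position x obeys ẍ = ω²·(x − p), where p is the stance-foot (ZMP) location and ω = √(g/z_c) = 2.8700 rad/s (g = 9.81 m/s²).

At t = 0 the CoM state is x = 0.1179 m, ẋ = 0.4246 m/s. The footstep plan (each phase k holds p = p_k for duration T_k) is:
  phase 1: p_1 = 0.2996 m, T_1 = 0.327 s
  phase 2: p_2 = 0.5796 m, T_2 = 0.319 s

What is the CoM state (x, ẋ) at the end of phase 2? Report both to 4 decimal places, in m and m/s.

phase 1: p=0.2996, T=0.327, ωT=0.938490, cosh=1.473668, sinh=1.082450; start (x,ẋ)=(0.117900, 0.424600) → end (x,ẋ)=(0.191977, 0.061245)
phase 2: p=0.5796, T=0.319, ωT=0.915530, cosh=1.449202, sinh=1.048897; start (x,ẋ)=(0.191977, 0.061245) → end (x,ẋ)=(0.040239, -1.078120)

x = 0.0402, ẋ = -1.0781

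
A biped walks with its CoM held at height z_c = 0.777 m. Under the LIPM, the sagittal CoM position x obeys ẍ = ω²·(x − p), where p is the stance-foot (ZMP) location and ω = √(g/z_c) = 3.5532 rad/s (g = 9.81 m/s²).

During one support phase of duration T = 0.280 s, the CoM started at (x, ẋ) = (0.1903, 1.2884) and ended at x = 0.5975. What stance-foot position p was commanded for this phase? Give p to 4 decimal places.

p = 0.2202

ωT = 3.5532·0.280 = 0.994896; cosh(ωT) = 1.537102, sinh(ωT) = 1.167341
x(T) = p + (x₀−p)·cosh(ωT) + (ẋ₀/ω)·sinh(ωT) ⇒ p·(1 − cosh) = x(T) − x₀·cosh − (ẋ₀/ω)·sinh
numerator   = 0.5975 − (0.1903)·1.537102 − (1.2884/3.5532)·1.167341 = -0.118291
denominator = 1 − 1.537102 = -0.537102
p = -0.118291 / -0.537102 = 0.2202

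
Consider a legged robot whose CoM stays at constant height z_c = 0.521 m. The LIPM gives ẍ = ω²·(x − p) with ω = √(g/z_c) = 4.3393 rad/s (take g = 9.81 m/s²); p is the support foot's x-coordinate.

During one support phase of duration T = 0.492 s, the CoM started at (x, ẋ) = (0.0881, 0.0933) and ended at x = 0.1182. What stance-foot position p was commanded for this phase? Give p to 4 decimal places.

p = 0.1062

ωT = 4.3393·0.492 = 2.134936; cosh(ωT) = 4.287377, sinh(ωT) = 4.169125
x(T) = p + (x₀−p)·cosh(ωT) + (ẋ₀/ω)·sinh(ωT) ⇒ p·(1 − cosh) = x(T) − x₀·cosh − (ẋ₀/ω)·sinh
numerator   = 0.1182 − (0.0881)·4.287377 − (0.0933/4.3393)·4.169125 = -0.349159
denominator = 1 − 4.287377 = -3.287377
p = -0.349159 / -3.287377 = 0.1062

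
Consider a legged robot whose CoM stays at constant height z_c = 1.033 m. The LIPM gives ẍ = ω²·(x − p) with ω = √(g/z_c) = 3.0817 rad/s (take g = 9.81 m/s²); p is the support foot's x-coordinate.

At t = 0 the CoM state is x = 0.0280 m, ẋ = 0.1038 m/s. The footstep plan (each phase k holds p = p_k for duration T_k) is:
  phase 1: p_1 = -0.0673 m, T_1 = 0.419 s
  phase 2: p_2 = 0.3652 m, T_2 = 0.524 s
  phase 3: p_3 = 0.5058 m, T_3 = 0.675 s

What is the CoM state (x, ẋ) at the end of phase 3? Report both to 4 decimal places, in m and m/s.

phase 1: p=-0.0673, T=0.419, ωT=1.291232, cosh=1.956099, sinh=1.681167; start (x,ẋ)=(0.028000, 0.103800) → end (x,ẋ)=(0.175742, 0.696778)
phase 2: p=0.3652, T=0.524, ωT=1.614811, cosh=2.612933, sinh=2.414004; start (x,ẋ)=(0.175742, 0.696778) → end (x,ẋ)=(0.415971, 0.411215)
phase 3: p=0.5058, T=0.675, ωT=2.080148, cosh=4.065281, sinh=3.940369; start (x,ẋ)=(0.415971, 0.411215) → end (x,ẋ)=(0.666416, 0.580913)

x = 0.6664, ẋ = 0.5809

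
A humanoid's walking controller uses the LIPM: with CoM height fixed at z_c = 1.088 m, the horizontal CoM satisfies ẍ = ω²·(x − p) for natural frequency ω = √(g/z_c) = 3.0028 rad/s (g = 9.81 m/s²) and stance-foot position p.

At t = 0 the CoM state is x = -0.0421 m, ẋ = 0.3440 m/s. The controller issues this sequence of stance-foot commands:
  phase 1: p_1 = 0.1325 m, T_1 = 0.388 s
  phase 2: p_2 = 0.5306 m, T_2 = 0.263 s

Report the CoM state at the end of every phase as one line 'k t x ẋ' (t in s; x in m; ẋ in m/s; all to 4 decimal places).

1 0.3880 -0.0088 -0.1536
2 0.6510 -0.2307 -1.6205

phase 1: p=0.1325, T=0.388, ωT=1.165086, cosh=1.759048, sinh=1.447152; start (x,ẋ)=(-0.042100, 0.344000) → end (x,ẋ)=(-0.008844, -0.153613)
phase 2: p=0.5306, T=0.263, ωT=0.789736, cosh=1.328390, sinh=0.874426; start (x,ẋ)=(-0.008844, -0.153613) → end (x,ẋ)=(-0.230725, -1.620491)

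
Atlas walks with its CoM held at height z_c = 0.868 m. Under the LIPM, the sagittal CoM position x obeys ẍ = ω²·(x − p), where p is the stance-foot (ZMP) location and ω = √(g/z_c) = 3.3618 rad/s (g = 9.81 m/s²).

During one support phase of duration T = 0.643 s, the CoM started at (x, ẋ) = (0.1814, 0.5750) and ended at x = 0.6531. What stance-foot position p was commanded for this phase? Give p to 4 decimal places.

p = 0.2582

ωT = 3.3618·0.643 = 2.161637; cosh(ωT) = 4.400242, sinh(ωT) = 4.285105
x(T) = p + (x₀−p)·cosh(ωT) + (ẋ₀/ω)·sinh(ωT) ⇒ p·(1 − cosh) = x(T) − x₀·cosh − (ẋ₀/ω)·sinh
numerator   = 0.6531 − (0.1814)·4.400242 − (0.5750/3.3618)·4.285105 = -0.878025
denominator = 1 − 4.400242 = -3.400242
p = -0.878025 / -3.400242 = 0.2582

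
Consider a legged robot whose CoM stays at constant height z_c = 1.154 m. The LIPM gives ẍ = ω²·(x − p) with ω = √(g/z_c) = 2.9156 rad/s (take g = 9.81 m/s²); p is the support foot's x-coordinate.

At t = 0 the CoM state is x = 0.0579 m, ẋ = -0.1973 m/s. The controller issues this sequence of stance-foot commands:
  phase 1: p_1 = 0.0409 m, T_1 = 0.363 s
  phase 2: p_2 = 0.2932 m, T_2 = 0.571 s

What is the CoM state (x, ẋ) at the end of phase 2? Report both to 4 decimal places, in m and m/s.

x = -0.7804, ẋ = -3.0071

phase 1: p=0.0409, T=0.363, ωT=1.058363, cosh=1.614336, sinh=1.267313; start (x,ẋ)=(0.057900, -0.197300) → end (x,ẋ)=(-0.017416, -0.255694)
phase 2: p=0.2932, T=0.571, ωT=1.664808, cosh=2.736942, sinh=2.547715; start (x,ẋ)=(-0.017416, -0.255694) → end (x,ẋ)=(-0.780369, -3.007111)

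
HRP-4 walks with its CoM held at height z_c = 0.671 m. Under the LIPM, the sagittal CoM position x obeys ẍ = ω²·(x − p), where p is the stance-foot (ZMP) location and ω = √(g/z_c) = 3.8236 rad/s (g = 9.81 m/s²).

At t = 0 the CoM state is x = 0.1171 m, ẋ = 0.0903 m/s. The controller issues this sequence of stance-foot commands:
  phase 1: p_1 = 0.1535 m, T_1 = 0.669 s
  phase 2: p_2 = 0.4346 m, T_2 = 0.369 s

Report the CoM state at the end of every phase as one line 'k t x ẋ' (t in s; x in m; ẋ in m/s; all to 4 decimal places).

1 0.6690 0.0687 -0.3066
2 1.0380 -0.5148 -3.3634

phase 1: p=0.1535, T=0.669, ωT=2.557988, cosh=6.493641, sinh=6.416181; start (x,ẋ)=(0.117100, 0.090300) → end (x,ẋ)=(0.068659, -0.306622)
phase 2: p=0.4346, T=0.369, ωT=1.410908, cosh=2.171800, sinh=1.927878; start (x,ẋ)=(0.068659, -0.306622) → end (x,ẋ)=(-0.514751, -3.363431)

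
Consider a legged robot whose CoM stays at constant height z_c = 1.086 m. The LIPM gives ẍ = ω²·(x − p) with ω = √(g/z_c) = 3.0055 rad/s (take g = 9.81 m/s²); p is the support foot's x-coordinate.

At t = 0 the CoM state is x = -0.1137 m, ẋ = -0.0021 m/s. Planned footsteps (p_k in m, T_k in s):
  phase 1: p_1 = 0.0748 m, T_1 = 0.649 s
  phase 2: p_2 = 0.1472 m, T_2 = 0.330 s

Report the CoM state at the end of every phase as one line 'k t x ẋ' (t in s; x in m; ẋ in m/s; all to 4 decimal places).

phase 1: p=0.0748, T=0.649, ωT=1.950570, cosh=3.587442, sinh=3.445249; start (x,ẋ)=(-0.113700, -0.002100) → end (x,ẋ)=(-0.603840, -1.959394)
phase 2: p=0.1472, T=0.330, ωT=0.991815, cosh=1.533513, sinh=1.162610; start (x,ẋ)=(-0.603840, -1.959394) → end (x,ẋ)=(-1.762478, -5.629060)

1 0.6490 -0.6038 -1.9594
2 0.9790 -1.7625 -5.6291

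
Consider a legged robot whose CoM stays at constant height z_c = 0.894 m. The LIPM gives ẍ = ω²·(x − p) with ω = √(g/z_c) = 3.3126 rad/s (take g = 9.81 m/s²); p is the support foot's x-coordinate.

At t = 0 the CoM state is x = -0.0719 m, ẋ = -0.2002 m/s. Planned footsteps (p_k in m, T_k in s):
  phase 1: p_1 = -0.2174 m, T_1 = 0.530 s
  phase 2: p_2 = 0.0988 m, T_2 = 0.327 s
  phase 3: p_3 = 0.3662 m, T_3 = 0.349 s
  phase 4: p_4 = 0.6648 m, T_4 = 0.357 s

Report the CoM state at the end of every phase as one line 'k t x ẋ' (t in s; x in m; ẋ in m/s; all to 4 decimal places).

1 0.5300 0.0465 0.7565
2 0.8570 0.3114 1.0190
3 1.2060 0.7108 1.5195
4 1.5630 1.4250 2.9372

phase 1: p=-0.2174, T=0.530, ωT=1.755678, cosh=2.980080, sinh=2.807290; start (x,ẋ)=(-0.071900, -0.200200) → end (x,ẋ)=(0.046541, 0.756455)
phase 2: p=0.0988, T=0.327, ωT=1.083220, cosh=1.646341, sinh=1.307837; start (x,ẋ)=(0.046541, 0.756455) → end (x,ẋ)=(0.311417, 1.018977)
phase 3: p=0.3662, T=0.349, ωT=1.156097, cosh=1.746110, sinh=1.431398; start (x,ẋ)=(0.311417, 1.018977) → end (x,ẋ)=(0.710849, 1.519482)
phase 4: p=0.6648, T=0.357, ωT=1.182598, cosh=1.784661, sinh=1.478180; start (x,ẋ)=(0.710849, 1.519482) → end (x,ẋ)=(1.425020, 2.937245)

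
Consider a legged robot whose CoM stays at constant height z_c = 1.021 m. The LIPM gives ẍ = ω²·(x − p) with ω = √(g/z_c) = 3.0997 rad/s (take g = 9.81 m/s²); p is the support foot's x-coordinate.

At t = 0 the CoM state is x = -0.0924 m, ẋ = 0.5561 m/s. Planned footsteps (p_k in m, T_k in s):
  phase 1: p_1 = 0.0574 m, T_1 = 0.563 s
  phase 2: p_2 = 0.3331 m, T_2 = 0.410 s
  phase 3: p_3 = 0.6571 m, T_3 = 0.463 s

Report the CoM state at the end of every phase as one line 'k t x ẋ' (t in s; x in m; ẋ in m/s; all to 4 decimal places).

phase 1: p=0.0574, T=0.563, ωT=1.745131, cosh=2.950637, sinh=2.776015; start (x,ẋ)=(-0.092400, 0.556100) → end (x,ẋ)=(0.113424, 0.351848)
phase 2: p=0.3331, T=0.410, ωT=1.270877, cosh=1.922281, sinh=1.641696; start (x,ẋ)=(0.113424, 0.351848) → end (x,ẋ)=(0.097171, -0.441528)
phase 3: p=0.6571, T=0.463, ωT=1.435161, cosh=2.219199, sinh=1.981122; start (x,ẋ)=(0.097171, -0.441528) → end (x,ẋ)=(-0.867690, -4.418301)

1 0.5630 0.1134 0.3518
2 0.9730 0.0972 -0.4415
3 1.4360 -0.8677 -4.4183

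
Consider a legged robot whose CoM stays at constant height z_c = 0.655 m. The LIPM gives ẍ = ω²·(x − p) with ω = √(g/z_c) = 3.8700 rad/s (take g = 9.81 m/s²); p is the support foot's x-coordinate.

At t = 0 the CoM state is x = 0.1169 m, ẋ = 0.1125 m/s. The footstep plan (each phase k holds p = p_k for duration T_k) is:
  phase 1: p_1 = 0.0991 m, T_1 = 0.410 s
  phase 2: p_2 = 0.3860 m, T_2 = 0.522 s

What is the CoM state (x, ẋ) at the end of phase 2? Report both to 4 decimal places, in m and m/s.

phase 1: p=0.0991, T=0.410, ωT=1.586700, cosh=2.546096, sinh=2.341497; start (x,ẋ)=(0.116900, 0.112500) → end (x,ẋ)=(0.212487, 0.447732)
phase 2: p=0.3860, T=0.522, ωT=2.020140, cosh=3.836009, sinh=3.703372; start (x,ẋ)=(0.212487, 0.447732) → end (x,ẋ)=(0.148858, -0.769288)

x = 0.1489, ẋ = -0.7693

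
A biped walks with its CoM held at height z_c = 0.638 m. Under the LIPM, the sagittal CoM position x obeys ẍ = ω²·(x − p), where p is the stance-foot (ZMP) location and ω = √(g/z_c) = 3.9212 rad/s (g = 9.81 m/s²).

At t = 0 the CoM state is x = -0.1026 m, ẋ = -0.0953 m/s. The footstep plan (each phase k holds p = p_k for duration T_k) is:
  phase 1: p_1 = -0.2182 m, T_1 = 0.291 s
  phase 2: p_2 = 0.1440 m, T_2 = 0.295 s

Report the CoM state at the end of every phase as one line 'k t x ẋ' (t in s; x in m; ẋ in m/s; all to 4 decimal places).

1 0.2910 -0.0530 0.4726
2 0.5860 -0.0274 -0.2807

phase 1: p=-0.2182, T=0.291, ωT=1.141069, cosh=1.724795, sinh=1.405318; start (x,ẋ)=(-0.102600, -0.095300) → end (x,ẋ)=(-0.052968, 0.472645)
phase 2: p=0.1440, T=0.295, ωT=1.156754, cosh=1.747050, sinh=1.432545; start (x,ẋ)=(-0.052968, 0.472645) → end (x,ẋ)=(-0.027441, -0.280695)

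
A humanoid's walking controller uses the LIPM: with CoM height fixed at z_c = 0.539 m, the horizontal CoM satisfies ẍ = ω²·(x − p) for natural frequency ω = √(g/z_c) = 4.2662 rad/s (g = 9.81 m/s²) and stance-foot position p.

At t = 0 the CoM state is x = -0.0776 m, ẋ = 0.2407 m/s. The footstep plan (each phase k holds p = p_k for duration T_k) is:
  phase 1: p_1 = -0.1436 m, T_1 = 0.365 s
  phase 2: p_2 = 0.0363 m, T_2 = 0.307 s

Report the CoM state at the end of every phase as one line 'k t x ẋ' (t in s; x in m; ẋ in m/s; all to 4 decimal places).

phase 1: p=-0.1436, T=0.365, ωT=1.557163, cosh=2.478036, sinh=2.267303; start (x,ẋ)=(-0.077600, 0.240700) → end (x,ẋ)=(0.147872, 1.234866)
phase 2: p=0.0363, T=0.307, ωT=1.309723, cosh=1.987522, sinh=1.717627; start (x,ẋ)=(0.147872, 1.234866) → end (x,ẋ)=(0.755225, 3.271895)

1 0.3650 0.1479 1.2349
2 0.6720 0.7552 3.2719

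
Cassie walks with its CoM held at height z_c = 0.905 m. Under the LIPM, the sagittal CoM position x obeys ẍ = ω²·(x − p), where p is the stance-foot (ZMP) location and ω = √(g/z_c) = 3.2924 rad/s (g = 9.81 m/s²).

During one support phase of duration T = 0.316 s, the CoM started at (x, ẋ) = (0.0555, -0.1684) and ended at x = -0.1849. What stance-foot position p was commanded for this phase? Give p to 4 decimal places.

ωT = 3.2924·0.316 = 1.040398; cosh(ωT) = 1.591829, sinh(ωT) = 1.238515
x(T) = p + (x₀−p)·cosh(ωT) + (ẋ₀/ω)·sinh(ωT) ⇒ p·(1 − cosh) = x(T) − x₀·cosh − (ẋ₀/ω)·sinh
numerator   = -0.1849 − (0.0555)·1.591829 − (-0.1684/3.2924)·1.238515 = -0.209899
denominator = 1 − 1.591829 = -0.591829
p = -0.209899 / -0.591829 = 0.3547

p = 0.3547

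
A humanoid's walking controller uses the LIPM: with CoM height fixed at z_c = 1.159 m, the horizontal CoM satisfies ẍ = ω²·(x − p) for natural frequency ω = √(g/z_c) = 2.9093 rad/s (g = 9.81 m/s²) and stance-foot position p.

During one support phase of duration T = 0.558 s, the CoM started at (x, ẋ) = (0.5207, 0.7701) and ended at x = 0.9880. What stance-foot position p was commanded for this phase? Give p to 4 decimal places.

ωT = 2.9093·0.558 = 1.623389; cosh(ωT) = 2.633738, sinh(ωT) = 2.436509
x(T) = p + (x₀−p)·cosh(ωT) + (ẋ₀/ω)·sinh(ωT) ⇒ p·(1 − cosh) = x(T) − x₀·cosh − (ẋ₀/ω)·sinh
numerator   = 0.9880 − (0.5207)·2.633738 − (0.7701/2.9093)·2.436509 = -1.028338
denominator = 1 − 2.633738 = -1.633738
p = -1.028338 / -1.633738 = 0.6294

p = 0.6294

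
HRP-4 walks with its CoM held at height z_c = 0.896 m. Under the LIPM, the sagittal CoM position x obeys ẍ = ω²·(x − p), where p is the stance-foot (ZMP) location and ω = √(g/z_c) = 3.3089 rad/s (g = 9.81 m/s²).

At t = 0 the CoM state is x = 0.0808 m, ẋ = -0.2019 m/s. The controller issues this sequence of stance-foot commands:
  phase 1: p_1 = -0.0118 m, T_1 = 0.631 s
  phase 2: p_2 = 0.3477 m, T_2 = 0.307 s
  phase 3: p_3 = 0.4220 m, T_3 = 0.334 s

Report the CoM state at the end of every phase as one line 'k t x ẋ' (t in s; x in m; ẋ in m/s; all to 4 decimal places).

phase 1: p=-0.0118, T=0.631, ωT=2.087916, cosh=4.096014, sinh=3.972069; start (x,ẋ)=(0.080800, -0.201900) → end (x,ẋ)=(0.125126, 0.390073)
phase 2: p=0.3477, T=0.307, ωT=1.015832, cosh=1.561881, sinh=1.199780; start (x,ẋ)=(0.125126, 0.390073) → end (x,ẋ)=(0.141503, -0.274360)
phase 3: p=0.4220, T=0.334, ωT=1.105173, cosh=1.675450, sinh=1.344296; start (x,ẋ)=(0.141503, -0.274360) → end (x,ẋ)=(-0.159421, -1.707364)

1 0.6310 0.1251 0.3901
2 0.9380 0.1415 -0.2744
3 1.2720 -0.1594 -1.7074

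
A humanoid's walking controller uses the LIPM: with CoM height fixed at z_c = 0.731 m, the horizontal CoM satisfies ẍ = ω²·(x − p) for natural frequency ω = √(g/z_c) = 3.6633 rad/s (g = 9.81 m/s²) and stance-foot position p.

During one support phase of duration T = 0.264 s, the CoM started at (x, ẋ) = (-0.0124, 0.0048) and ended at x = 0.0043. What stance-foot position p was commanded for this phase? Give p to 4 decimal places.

p = -0.0425

ωT = 3.6633·0.264 = 0.967111; cosh(ωT) = 1.505257, sinh(ωT) = 1.125078
x(T) = p + (x₀−p)·cosh(ωT) + (ẋ₀/ω)·sinh(ωT) ⇒ p·(1 − cosh) = x(T) − x₀·cosh − (ẋ₀/ω)·sinh
numerator   = 0.0043 − (-0.0124)·1.505257 − (0.0048/3.6633)·1.125078 = 0.021491
denominator = 1 − 1.505257 = -0.505257
p = 0.021491 / -0.505257 = -0.0425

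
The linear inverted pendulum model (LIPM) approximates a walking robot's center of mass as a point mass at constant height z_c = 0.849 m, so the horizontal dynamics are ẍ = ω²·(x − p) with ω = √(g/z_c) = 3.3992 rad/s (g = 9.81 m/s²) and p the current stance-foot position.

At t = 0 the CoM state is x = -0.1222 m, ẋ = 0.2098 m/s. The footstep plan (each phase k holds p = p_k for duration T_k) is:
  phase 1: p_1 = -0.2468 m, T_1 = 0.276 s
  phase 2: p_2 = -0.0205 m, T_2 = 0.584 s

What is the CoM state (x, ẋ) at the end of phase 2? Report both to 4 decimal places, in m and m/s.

phase 1: p=-0.2468, T=0.276, ωT=0.938179, cosh=1.473332, sinh=1.081992; start (x,ẋ)=(-0.122200, 0.209800) → end (x,ẋ)=(0.003558, 0.767372)
phase 2: p=-0.0205, T=0.584, ωT=1.985133, cosh=3.708688, sinh=3.571326; start (x,ẋ)=(0.003558, 0.767372) → end (x,ẋ)=(0.874954, 3.138003)

x = 0.8750, ẋ = 3.1380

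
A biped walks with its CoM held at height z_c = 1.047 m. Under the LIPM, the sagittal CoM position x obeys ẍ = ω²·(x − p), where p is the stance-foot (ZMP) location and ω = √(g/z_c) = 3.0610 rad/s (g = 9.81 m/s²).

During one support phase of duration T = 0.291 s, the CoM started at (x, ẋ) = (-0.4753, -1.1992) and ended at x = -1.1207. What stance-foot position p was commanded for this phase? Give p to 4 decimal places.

p = 0.1111

ωT = 3.0610·0.291 = 0.890751; cosh(ωT) = 1.423653, sinh(ωT) = 1.013306
x(T) = p + (x₀−p)·cosh(ωT) + (ẋ₀/ω)·sinh(ωT) ⇒ p·(1 − cosh) = x(T) − x₀·cosh − (ẋ₀/ω)·sinh
numerator   = -1.1207 − (-0.4753)·1.423653 − (-1.1992/3.0610)·1.013306 = -0.047057
denominator = 1 − 1.423653 = -0.423653
p = -0.047057 / -0.423653 = 0.1111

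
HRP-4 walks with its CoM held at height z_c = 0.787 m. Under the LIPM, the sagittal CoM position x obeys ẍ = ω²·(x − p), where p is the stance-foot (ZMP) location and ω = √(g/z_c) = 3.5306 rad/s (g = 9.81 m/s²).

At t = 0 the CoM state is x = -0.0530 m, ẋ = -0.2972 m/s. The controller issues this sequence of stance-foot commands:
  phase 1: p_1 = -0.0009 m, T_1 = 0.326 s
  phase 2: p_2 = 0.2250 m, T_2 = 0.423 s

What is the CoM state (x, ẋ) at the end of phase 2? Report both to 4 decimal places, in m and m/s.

x = -1.2612, ẋ = -5.0761

phase 1: p=-0.0009, T=0.326, ωT=1.150976, cosh=1.738802, sinh=1.422474; start (x,ẋ)=(-0.053000, -0.297200) → end (x,ẋ)=(-0.211233, -0.778428)
phase 2: p=0.2250, T=0.423, ωT=1.493444, cosh=2.338500, sinh=2.113902; start (x,ẋ)=(-0.211233, -0.778428) → end (x,ẋ)=(-1.261205, -5.076110)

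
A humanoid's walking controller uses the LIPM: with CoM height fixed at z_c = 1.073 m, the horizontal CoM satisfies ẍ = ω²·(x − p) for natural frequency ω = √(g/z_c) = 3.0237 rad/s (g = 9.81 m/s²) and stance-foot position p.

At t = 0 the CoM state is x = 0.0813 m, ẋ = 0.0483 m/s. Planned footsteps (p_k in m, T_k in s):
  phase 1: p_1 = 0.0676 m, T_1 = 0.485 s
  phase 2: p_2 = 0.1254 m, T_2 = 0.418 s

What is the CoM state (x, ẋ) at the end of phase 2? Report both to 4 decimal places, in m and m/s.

x = 0.2425, ẋ = 0.4038

phase 1: p=0.0676, T=0.485, ωT=1.466494, cosh=2.282374, sinh=2.051641; start (x,ẋ)=(0.081300, 0.048300) → end (x,ẋ)=(0.131641, 0.195227)
phase 2: p=0.1254, T=0.418, ωT=1.263907, cosh=1.910884, sinh=1.628336; start (x,ẋ)=(0.131641, 0.195227) → end (x,ẋ)=(0.242461, 0.403785)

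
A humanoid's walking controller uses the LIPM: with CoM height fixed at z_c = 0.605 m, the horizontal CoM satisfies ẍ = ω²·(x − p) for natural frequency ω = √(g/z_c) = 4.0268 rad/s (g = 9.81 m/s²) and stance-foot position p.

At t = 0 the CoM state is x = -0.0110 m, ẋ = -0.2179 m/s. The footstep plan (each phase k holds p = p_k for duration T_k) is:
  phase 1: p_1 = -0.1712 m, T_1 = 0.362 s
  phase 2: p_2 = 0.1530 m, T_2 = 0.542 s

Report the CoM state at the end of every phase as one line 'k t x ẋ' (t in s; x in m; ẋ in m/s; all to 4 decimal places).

1 0.3620 0.0816 0.8172
2 0.9040 0.7209 2.4114

phase 1: p=-0.1712, T=0.362, ωT=1.457702, cosh=2.264422, sinh=2.031652; start (x,ẋ)=(-0.011000, -0.217900) → end (x,ẋ)=(0.081623, 0.817187)
phase 2: p=0.1530, T=0.542, ωT=2.182526, cosh=4.490717, sinh=4.377960; start (x,ẋ)=(0.081623, 0.817187) → end (x,ẋ)=(0.720916, 2.411436)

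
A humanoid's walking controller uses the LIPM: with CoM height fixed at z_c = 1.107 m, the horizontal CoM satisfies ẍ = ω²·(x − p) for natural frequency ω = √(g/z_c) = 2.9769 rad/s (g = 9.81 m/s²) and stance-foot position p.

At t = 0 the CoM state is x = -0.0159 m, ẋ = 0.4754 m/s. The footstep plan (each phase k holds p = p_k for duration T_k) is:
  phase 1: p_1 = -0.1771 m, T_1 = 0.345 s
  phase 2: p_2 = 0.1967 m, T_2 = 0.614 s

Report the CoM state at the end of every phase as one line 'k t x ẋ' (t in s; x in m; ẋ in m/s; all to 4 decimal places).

phase 1: p=-0.1771, T=0.345, ωT=1.027030, cosh=1.575415, sinh=1.217346; start (x,ẋ)=(-0.015900, 0.475400) → end (x,ẋ)=(0.271262, 1.333127)
phase 2: p=0.1967, T=0.614, ωT=1.827817, cosh=3.190527, sinh=3.029763; start (x,ẋ)=(0.271262, 1.333127) → end (x,ẋ)=(1.791395, 4.925881)

1 0.3450 0.2713 1.3331
2 0.9590 1.7914 4.9259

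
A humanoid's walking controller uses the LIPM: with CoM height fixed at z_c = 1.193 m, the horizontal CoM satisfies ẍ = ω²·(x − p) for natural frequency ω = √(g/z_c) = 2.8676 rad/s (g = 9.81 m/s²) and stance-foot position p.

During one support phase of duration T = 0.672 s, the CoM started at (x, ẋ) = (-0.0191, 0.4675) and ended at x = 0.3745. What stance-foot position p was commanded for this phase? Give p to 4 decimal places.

ωT = 2.8676·0.672 = 1.927027; cosh(ωT) = 3.507320, sinh(ωT) = 3.361740
x(T) = p + (x₀−p)·cosh(ωT) + (ẋ₀/ω)·sinh(ωT) ⇒ p·(1 − cosh) = x(T) − x₀·cosh − (ẋ₀/ω)·sinh
numerator   = 0.3745 − (-0.0191)·3.507320 − (0.4675/2.8676)·3.361740 = -0.106569
denominator = 1 − 3.507320 = -2.507320
p = -0.106569 / -2.507320 = 0.0425

p = 0.0425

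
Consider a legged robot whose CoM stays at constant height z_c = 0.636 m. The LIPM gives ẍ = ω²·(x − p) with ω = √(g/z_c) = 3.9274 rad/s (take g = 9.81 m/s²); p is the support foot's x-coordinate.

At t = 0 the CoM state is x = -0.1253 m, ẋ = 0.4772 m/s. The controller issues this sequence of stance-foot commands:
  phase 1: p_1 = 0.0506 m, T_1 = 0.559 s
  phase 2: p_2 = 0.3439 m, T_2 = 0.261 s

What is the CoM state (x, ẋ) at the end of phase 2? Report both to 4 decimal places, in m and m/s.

phase 1: p=0.0506, T=0.559, ωT=2.195417, cosh=4.547528, sinh=4.436215; start (x,ẋ)=(-0.125300, 0.477200) → end (x,ẋ)=(-0.210286, -0.894589)
phase 2: p=0.3439, T=0.261, ωT=1.025051, cosh=1.573008, sinh=1.214230; start (x,ẋ)=(-0.210286, -0.894589) → end (x,ẋ)=(-0.804419, -4.049982)

x = -0.8044, ẋ = -4.0500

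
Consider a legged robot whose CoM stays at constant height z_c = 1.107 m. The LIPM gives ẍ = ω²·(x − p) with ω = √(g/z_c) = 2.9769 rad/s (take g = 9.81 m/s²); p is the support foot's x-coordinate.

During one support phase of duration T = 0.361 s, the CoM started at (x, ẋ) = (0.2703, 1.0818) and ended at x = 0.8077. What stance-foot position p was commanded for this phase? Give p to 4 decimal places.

p = 0.1644

ωT = 2.9769·0.361 = 1.074661; cosh(ωT) = 1.635207, sinh(ωT) = 1.293793
x(T) = p + (x₀−p)·cosh(ωT) + (ẋ₀/ω)·sinh(ωT) ⇒ p·(1 − cosh) = x(T) − x₀·cosh − (ẋ₀/ω)·sinh
numerator   = 0.8077 − (0.2703)·1.635207 − (1.0818/2.9769)·1.293793 = -0.104458
denominator = 1 − 1.635207 = -0.635207
p = -0.104458 / -0.635207 = 0.1644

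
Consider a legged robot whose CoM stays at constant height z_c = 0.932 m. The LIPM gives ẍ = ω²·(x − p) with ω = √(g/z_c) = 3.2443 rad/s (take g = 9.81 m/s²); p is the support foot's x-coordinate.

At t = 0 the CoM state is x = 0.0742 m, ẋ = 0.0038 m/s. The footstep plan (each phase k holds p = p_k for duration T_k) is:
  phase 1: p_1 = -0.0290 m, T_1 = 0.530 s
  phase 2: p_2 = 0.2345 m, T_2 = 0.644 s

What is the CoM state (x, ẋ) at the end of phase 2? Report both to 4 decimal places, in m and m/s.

x = 1.5082, ẋ = 4.2309

phase 1: p=-0.0290, T=0.530, ωT=1.719479, cosh=2.880390, sinh=2.701230; start (x,ẋ)=(0.074200, 0.003800) → end (x,ẋ)=(0.271420, 0.915349)
phase 2: p=0.2345, T=0.644, ωT=2.089329, cosh=4.101632, sinh=3.977862; start (x,ẋ)=(0.271420, 0.915349) → end (x,ẋ)=(1.508249, 4.230893)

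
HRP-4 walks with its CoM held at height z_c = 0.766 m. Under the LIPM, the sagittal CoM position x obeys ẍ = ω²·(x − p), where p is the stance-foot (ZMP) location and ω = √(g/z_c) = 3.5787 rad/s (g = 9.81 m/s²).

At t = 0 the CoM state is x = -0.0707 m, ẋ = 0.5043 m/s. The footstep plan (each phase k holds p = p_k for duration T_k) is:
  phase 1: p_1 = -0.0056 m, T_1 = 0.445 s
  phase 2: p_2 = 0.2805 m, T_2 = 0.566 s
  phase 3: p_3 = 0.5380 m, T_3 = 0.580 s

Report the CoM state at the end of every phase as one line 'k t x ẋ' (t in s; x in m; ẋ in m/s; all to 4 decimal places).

phase 1: p=-0.0056, T=0.445, ωT=1.592521, cosh=2.559771, sinh=2.356359; start (x,ẋ)=(-0.070700, 0.504300) → end (x,ẋ)=(0.159810, 0.741924)
phase 2: p=0.2805, T=0.566, ωT=2.025544, cosh=3.856079, sinh=3.724156; start (x,ẋ)=(0.159810, 0.741924) → end (x,ẋ)=(0.587189, 1.252405)
phase 3: p=0.5380, T=0.580, ωT=2.075646, cosh=4.047584, sinh=3.922109; start (x,ẋ)=(0.587189, 1.252405) → end (x,ẋ)=(2.109683, 5.759639)

1 0.4450 0.1598 0.7419
2 1.0110 0.5872 1.2524
3 1.5910 2.1097 5.7596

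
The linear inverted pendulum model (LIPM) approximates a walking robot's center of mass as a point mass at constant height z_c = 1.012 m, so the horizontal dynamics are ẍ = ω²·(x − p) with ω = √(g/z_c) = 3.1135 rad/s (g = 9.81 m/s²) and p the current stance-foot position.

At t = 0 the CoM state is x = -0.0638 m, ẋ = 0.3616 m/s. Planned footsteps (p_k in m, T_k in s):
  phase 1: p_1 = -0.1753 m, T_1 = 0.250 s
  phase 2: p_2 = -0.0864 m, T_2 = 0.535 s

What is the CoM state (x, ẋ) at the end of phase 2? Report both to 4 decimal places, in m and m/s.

phase 1: p=-0.1753, T=0.250, ωT=0.778375, cosh=1.318541, sinh=0.859389; start (x,ẋ)=(-0.063800, 0.361600) → end (x,ẋ)=(0.071526, 0.775126)
phase 2: p=-0.0864, T=0.535, ωT=1.665723, cosh=2.739274, sinh=2.550220; start (x,ẋ)=(0.071526, 0.775126) → end (x,ẋ)=(0.981097, 3.377234)

x = 0.9811, ẋ = 3.3772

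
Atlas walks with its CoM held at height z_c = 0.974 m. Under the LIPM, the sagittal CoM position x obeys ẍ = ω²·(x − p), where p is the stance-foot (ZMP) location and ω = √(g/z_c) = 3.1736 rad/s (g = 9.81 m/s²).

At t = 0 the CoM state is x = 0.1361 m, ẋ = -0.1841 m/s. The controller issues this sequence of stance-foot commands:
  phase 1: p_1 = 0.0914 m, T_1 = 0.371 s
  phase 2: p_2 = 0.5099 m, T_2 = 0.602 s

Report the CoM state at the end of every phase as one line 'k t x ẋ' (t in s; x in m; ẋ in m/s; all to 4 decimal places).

1 0.3710 0.0856 -0.1188
2 0.9730 -1.0785 -4.8592

phase 1: p=0.0914, T=0.371, ωT=1.177406, cosh=1.777009, sinh=1.468933; start (x,ẋ)=(0.136100, -0.184100) → end (x,ẋ)=(0.085620, -0.118765)
phase 2: p=0.5099, T=0.602, ωT=1.910507, cosh=3.452260, sinh=3.304255; start (x,ẋ)=(0.085620, -0.118765) → end (x,ẋ)=(-1.078480, -4.859172)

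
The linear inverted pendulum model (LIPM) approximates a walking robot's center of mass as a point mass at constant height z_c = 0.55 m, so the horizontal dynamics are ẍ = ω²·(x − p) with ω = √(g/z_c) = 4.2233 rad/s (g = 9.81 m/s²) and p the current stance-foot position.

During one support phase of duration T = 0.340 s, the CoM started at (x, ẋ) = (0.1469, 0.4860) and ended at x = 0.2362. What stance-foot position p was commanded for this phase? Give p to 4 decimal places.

p = 0.2607

ωT = 4.2233·0.340 = 1.435922; cosh(ωT) = 2.220707, sinh(ωT) = 1.982811
x(T) = p + (x₀−p)·cosh(ωT) + (ẋ₀/ω)·sinh(ωT) ⇒ p·(1 − cosh) = x(T) − x₀·cosh − (ẋ₀/ω)·sinh
numerator   = 0.2362 − (0.1469)·2.220707 − (0.4860/4.2233)·1.982811 = -0.318196
denominator = 1 − 2.220707 = -1.220707
p = -0.318196 / -1.220707 = 0.2607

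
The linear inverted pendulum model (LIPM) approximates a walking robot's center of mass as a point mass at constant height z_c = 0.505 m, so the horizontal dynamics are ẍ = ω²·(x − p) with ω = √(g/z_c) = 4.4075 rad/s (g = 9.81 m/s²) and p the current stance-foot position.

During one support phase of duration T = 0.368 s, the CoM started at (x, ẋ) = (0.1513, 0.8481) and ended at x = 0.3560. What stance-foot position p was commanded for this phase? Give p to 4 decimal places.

p = 0.3129

ωT = 4.4075·0.368 = 1.621960; cosh(ωT) = 2.630258, sinh(ωT) = 2.432746
x(T) = p + (x₀−p)·cosh(ωT) + (ẋ₀/ω)·sinh(ωT) ⇒ p·(1 − cosh) = x(T) − x₀·cosh − (ẋ₀/ω)·sinh
numerator   = 0.3560 − (0.1513)·2.630258 − (0.8481/4.4075)·2.432746 = -0.510072
denominator = 1 − 2.630258 = -1.630258
p = -0.510072 / -1.630258 = 0.3129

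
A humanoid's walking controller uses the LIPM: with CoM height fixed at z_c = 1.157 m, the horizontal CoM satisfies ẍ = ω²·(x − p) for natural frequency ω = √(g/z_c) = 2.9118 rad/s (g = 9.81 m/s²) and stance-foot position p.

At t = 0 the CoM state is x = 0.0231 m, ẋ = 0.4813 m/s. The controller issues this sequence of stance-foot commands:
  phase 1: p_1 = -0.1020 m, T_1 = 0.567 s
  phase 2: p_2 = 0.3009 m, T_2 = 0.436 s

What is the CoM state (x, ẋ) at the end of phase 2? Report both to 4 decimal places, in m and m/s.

x = 2.2198, ẋ = 5.9233

phase 1: p=-0.1020, T=0.567, ωT=1.650991, cosh=2.702000, sinh=2.510140; start (x,ẋ)=(0.023100, 0.481300) → end (x,ẋ)=(0.650929, 2.214832)
phase 2: p=0.3009, T=0.436, ωT=1.269545, cosh=1.920096, sinh=1.639136; start (x,ẋ)=(0.650929, 2.214832) → end (x,ẋ)=(2.219781, 5.923319)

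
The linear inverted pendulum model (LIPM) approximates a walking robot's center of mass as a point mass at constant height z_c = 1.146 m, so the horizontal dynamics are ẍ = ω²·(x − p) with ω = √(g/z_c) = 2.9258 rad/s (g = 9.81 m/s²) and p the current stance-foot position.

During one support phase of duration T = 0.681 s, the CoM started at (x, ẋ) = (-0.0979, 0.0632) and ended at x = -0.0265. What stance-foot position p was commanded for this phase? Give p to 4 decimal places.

ωT = 2.9258·0.681 = 1.992470; cosh(ωT) = 3.734991, sinh(ωT) = 3.598633
x(T) = p + (x₀−p)·cosh(ωT) + (ẋ₀/ω)·sinh(ωT) ⇒ p·(1 − cosh) = x(T) − x₀·cosh − (ẋ₀/ω)·sinh
numerator   = -0.0265 − (-0.0979)·3.734991 − (0.0632/2.9258)·3.598633 = 0.261422
denominator = 1 − 3.734991 = -2.734991
p = 0.261422 / -2.734991 = -0.0956

p = -0.0956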